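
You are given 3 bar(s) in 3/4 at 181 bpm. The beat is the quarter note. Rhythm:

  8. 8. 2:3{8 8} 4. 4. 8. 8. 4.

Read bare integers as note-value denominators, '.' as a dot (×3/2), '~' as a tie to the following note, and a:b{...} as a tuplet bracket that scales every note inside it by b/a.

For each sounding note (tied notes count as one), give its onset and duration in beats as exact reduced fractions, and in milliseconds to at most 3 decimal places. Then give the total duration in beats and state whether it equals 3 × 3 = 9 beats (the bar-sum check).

1) 0.0ms=0b +248.619ms=3/4b
2) 248.619ms=3/4b +248.619ms=3/4b
3) 497.238ms=3/2b +248.619ms=3/4b
4) 745.856ms=9/4b +248.619ms=3/4b
5) 994.475ms=3b +497.238ms=3/2b
6) 1491.713ms=9/2b +497.238ms=3/2b
7) 1988.95ms=6b +248.619ms=3/4b
8) 2237.569ms=27/4b +248.619ms=3/4b
9) 2486.188ms=15/2b +497.238ms=3/2b
Σ=9b of 9 (181bpm 3/4) — PASS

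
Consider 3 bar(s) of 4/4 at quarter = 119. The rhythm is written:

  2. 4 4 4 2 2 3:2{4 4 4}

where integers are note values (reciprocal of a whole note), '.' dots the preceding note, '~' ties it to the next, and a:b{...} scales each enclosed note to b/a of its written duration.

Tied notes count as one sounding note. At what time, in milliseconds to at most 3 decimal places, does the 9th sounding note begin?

1. 0.0ms @ 0 + 1512.605ms (3)
2. 1512.605ms @ 3 + 504.202ms (1)
3. 2016.807ms @ 4 + 504.202ms (1)
4. 2521.008ms @ 5 + 504.202ms (1)
5. 3025.21ms @ 6 + 1008.403ms (2)
6. 4033.613ms @ 8 + 1008.403ms (2)
7. 5042.017ms @ 10 + 336.134ms (2/3)
8. 5378.151ms @ 32/3 + 336.134ms (2/3)
9. 5714.286ms @ 34/3 + 336.134ms (2/3)

note 9 onset = 34/3b = 5714.286ms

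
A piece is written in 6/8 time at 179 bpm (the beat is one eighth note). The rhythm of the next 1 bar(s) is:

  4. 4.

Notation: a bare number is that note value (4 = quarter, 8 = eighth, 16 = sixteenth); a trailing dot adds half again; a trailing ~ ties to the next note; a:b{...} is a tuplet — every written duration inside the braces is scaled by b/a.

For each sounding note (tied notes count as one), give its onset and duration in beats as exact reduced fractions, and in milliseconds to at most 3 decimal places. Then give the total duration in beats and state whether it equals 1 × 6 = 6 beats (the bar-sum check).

1) 0.0ms=0b +1005.587ms=3b
2) 1005.587ms=3b +1005.587ms=3b
Σ=6b of 6 (179bpm 6/8) — PASS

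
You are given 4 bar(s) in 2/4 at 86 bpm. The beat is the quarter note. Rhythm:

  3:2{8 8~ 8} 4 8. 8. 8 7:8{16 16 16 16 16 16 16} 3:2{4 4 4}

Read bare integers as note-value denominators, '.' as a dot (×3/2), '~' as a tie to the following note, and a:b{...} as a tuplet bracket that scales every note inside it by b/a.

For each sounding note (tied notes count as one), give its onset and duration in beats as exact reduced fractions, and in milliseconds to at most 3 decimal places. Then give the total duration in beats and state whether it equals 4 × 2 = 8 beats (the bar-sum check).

1) 0.0ms=0b +232.558ms=1/3b
2) 232.558ms=1/3b +465.116ms=2/3b
3) 697.674ms=1b +697.674ms=1b
4) 1395.349ms=2b +523.256ms=3/4b
5) 1918.605ms=11/4b +523.256ms=3/4b
6) 2441.86ms=7/2b +348.837ms=1/2b
7) 2790.698ms=4b +199.336ms=2/7b
8) 2990.033ms=30/7b +199.336ms=2/7b
9) 3189.369ms=32/7b +199.336ms=2/7b
10) 3388.704ms=34/7b +199.336ms=2/7b
11) 3588.04ms=36/7b +199.336ms=2/7b
12) 3787.375ms=38/7b +199.336ms=2/7b
13) 3986.711ms=40/7b +199.336ms=2/7b
14) 4186.047ms=6b +465.116ms=2/3b
15) 4651.163ms=20/3b +465.116ms=2/3b
16) 5116.279ms=22/3b +465.116ms=2/3b
Σ=8b of 8 (86bpm 2/4) — PASS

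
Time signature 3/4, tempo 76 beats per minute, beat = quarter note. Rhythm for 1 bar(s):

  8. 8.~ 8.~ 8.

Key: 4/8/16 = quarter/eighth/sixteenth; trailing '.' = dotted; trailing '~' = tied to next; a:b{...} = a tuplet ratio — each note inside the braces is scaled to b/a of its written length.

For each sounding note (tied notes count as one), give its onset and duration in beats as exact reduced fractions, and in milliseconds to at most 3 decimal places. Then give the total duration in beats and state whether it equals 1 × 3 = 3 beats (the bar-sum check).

1) 0.0ms=0b +592.105ms=3/4b
2) 592.105ms=3/4b +1776.316ms=9/4b
Σ=3b of 3 (76bpm 3/4) — PASS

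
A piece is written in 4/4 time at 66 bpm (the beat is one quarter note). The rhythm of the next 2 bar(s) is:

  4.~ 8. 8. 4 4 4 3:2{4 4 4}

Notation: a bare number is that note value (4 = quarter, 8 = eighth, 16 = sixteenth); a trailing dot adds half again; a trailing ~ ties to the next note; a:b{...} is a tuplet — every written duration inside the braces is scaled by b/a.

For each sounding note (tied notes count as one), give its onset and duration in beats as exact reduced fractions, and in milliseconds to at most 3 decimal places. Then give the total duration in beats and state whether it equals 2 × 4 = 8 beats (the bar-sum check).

1) 0.0ms=0b +2045.455ms=9/4b
2) 2045.455ms=9/4b +681.818ms=3/4b
3) 2727.273ms=3b +909.091ms=1b
4) 3636.364ms=4b +909.091ms=1b
5) 4545.455ms=5b +909.091ms=1b
6) 5454.545ms=6b +606.061ms=2/3b
7) 6060.606ms=20/3b +606.061ms=2/3b
8) 6666.667ms=22/3b +606.061ms=2/3b
Σ=8b of 8 (66bpm 4/4) — PASS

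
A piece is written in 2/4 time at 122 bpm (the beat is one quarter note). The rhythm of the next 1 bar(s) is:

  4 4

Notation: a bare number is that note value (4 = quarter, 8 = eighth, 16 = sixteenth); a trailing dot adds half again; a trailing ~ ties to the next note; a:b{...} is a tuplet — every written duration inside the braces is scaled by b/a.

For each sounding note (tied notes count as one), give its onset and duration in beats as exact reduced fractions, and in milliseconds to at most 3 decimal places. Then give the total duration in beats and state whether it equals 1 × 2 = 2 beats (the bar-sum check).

1) 0.0ms=0b +491.803ms=1b
2) 491.803ms=1b +491.803ms=1b
Σ=2b of 2 (122bpm 2/4) — PASS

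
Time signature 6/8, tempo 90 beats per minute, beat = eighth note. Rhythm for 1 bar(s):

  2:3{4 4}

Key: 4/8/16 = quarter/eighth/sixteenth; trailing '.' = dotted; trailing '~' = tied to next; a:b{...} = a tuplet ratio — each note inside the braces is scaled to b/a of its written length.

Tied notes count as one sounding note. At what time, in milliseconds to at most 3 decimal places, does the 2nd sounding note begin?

note 2 onset = 3b = 2000.0ms

1. 0.0ms @ 0 + 2000.0ms (3)
2. 2000.0ms @ 3 + 2000.0ms (3)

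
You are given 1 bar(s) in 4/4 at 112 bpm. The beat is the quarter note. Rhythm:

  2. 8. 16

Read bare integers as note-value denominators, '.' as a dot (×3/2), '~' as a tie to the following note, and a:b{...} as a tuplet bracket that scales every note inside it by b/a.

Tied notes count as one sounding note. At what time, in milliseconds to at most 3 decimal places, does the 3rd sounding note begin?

note 3 onset = 15/4b = 2008.929ms

1. 0.0ms @ 0 + 1607.143ms (3)
2. 1607.143ms @ 3 + 401.786ms (3/4)
3. 2008.929ms @ 15/4 + 133.929ms (1/4)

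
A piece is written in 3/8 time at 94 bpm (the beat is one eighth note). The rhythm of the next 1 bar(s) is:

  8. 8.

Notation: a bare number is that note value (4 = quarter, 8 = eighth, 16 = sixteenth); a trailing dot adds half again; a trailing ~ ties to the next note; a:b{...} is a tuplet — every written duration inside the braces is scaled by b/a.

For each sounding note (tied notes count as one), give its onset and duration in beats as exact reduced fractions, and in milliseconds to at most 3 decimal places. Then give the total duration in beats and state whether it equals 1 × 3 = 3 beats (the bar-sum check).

1) 0.0ms=0b +957.447ms=3/2b
2) 957.447ms=3/2b +957.447ms=3/2b
Σ=3b of 3 (94bpm 3/8) — PASS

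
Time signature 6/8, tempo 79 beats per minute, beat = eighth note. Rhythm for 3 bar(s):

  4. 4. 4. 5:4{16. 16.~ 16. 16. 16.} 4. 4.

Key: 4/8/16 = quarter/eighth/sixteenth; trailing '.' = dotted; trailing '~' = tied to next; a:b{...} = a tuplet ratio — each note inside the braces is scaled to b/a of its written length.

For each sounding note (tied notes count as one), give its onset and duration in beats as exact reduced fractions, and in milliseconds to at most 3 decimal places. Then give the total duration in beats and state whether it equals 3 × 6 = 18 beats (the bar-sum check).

1) 0.0ms=0b +2278.481ms=3b
2) 2278.481ms=3b +2278.481ms=3b
3) 4556.962ms=6b +2278.481ms=3b
4) 6835.443ms=9b +455.696ms=3/5b
5) 7291.139ms=48/5b +911.392ms=6/5b
6) 8202.532ms=54/5b +455.696ms=3/5b
7) 8658.228ms=57/5b +455.696ms=3/5b
8) 9113.924ms=12b +2278.481ms=3b
9) 11392.405ms=15b +2278.481ms=3b
Σ=18b of 18 (79bpm 6/8) — PASS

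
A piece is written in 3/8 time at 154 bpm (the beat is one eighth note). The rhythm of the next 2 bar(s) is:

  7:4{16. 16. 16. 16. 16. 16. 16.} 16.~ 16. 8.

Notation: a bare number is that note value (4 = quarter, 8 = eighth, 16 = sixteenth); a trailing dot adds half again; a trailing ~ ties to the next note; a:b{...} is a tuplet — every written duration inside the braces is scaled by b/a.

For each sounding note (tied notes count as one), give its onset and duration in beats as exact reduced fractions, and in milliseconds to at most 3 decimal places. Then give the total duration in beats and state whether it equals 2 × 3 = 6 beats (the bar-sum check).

1) 0.0ms=0b +166.976ms=3/7b
2) 166.976ms=3/7b +166.976ms=3/7b
3) 333.952ms=6/7b +166.976ms=3/7b
4) 500.928ms=9/7b +166.976ms=3/7b
5) 667.904ms=12/7b +166.976ms=3/7b
6) 834.879ms=15/7b +166.976ms=3/7b
7) 1001.855ms=18/7b +166.976ms=3/7b
8) 1168.831ms=3b +584.416ms=3/2b
9) 1753.247ms=9/2b +584.416ms=3/2b
Σ=6b of 6 (154bpm 3/8) — PASS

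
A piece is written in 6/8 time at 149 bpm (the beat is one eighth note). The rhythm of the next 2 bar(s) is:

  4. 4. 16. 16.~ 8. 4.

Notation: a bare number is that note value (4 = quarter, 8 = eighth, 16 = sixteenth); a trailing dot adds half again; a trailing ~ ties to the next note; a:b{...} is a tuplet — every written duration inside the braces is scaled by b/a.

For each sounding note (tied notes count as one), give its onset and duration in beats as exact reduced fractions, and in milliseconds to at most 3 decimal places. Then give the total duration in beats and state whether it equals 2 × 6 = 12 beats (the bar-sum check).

1) 0.0ms=0b +1208.054ms=3b
2) 1208.054ms=3b +1208.054ms=3b
3) 2416.107ms=6b +302.013ms=3/4b
4) 2718.121ms=27/4b +906.04ms=9/4b
5) 3624.161ms=9b +1208.054ms=3b
Σ=12b of 12 (149bpm 6/8) — PASS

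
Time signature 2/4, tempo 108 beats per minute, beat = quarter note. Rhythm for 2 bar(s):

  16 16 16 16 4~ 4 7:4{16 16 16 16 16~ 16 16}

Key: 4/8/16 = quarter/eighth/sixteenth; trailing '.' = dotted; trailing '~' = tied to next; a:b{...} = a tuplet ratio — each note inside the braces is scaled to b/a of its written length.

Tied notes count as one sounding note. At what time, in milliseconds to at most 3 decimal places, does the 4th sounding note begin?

1. 0.0ms @ 0 + 138.889ms (1/4)
2. 138.889ms @ 1/4 + 138.889ms (1/4)
3. 277.778ms @ 1/2 + 138.889ms (1/4)
4. 416.667ms @ 3/4 + 138.889ms (1/4)
5. 555.556ms @ 1 + 1111.111ms (2)
6. 1666.667ms @ 3 + 79.365ms (1/7)
7. 1746.032ms @ 22/7 + 79.365ms (1/7)
8. 1825.397ms @ 23/7 + 79.365ms (1/7)
9. 1904.762ms @ 24/7 + 79.365ms (1/7)
10. 1984.127ms @ 25/7 + 158.73ms (2/7)
11. 2142.857ms @ 27/7 + 79.365ms (1/7)

note 4 onset = 3/4b = 416.667ms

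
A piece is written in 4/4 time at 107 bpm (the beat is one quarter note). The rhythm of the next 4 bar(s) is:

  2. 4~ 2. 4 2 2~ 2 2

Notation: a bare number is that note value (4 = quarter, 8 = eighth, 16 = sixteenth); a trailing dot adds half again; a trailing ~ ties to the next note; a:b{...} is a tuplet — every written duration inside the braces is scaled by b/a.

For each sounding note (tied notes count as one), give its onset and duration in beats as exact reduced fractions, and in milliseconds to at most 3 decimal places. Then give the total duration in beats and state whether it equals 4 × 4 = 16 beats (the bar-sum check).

1) 0.0ms=0b +1682.243ms=3b
2) 1682.243ms=3b +2242.991ms=4b
3) 3925.234ms=7b +560.748ms=1b
4) 4485.981ms=8b +1121.495ms=2b
5) 5607.477ms=10b +2242.991ms=4b
6) 7850.467ms=14b +1121.495ms=2b
Σ=16b of 16 (107bpm 4/4) — PASS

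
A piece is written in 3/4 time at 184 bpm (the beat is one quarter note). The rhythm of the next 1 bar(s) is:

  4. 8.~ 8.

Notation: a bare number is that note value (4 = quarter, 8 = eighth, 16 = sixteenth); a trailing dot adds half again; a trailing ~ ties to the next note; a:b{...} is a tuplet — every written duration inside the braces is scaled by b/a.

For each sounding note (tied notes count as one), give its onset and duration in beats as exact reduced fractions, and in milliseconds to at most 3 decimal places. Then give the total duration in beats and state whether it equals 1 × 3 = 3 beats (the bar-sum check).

1) 0.0ms=0b +489.13ms=3/2b
2) 489.13ms=3/2b +489.13ms=3/2b
Σ=3b of 3 (184bpm 3/4) — PASS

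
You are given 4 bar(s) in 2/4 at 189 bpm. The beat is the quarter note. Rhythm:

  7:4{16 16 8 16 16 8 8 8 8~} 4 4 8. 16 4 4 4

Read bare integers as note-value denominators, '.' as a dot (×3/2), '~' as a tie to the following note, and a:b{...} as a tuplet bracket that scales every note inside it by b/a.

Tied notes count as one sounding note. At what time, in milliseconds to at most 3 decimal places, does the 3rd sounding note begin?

note 3 onset = 2/7b = 90.703ms

1. 0.0ms @ 0 + 45.351ms (1/7)
2. 45.351ms @ 1/7 + 45.351ms (1/7)
3. 90.703ms @ 2/7 + 90.703ms (2/7)
4. 181.406ms @ 4/7 + 45.351ms (1/7)
5. 226.757ms @ 5/7 + 45.351ms (1/7)
6. 272.109ms @ 6/7 + 90.703ms (2/7)
7. 362.812ms @ 8/7 + 90.703ms (2/7)
8. 453.515ms @ 10/7 + 90.703ms (2/7)
9. 544.218ms @ 12/7 + 408.163ms (9/7)
10. 952.381ms @ 3 + 317.46ms (1)
11. 1269.841ms @ 4 + 238.095ms (3/4)
12. 1507.937ms @ 19/4 + 79.365ms (1/4)
13. 1587.302ms @ 5 + 317.46ms (1)
14. 1904.762ms @ 6 + 317.46ms (1)
15. 2222.222ms @ 7 + 317.46ms (1)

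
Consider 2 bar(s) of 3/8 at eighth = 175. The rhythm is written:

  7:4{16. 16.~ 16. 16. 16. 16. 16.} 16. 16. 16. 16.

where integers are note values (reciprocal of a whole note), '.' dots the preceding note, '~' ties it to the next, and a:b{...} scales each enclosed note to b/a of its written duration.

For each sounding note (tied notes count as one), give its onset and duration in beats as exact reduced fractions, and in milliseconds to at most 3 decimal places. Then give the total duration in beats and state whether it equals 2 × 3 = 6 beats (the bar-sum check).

1) 0.0ms=0b +146.939ms=3/7b
2) 146.939ms=3/7b +293.878ms=6/7b
3) 440.816ms=9/7b +146.939ms=3/7b
4) 587.755ms=12/7b +146.939ms=3/7b
5) 734.694ms=15/7b +146.939ms=3/7b
6) 881.633ms=18/7b +146.939ms=3/7b
7) 1028.571ms=3b +257.143ms=3/4b
8) 1285.714ms=15/4b +257.143ms=3/4b
9) 1542.857ms=9/2b +257.143ms=3/4b
10) 1800.0ms=21/4b +257.143ms=3/4b
Σ=6b of 6 (175bpm 3/8) — PASS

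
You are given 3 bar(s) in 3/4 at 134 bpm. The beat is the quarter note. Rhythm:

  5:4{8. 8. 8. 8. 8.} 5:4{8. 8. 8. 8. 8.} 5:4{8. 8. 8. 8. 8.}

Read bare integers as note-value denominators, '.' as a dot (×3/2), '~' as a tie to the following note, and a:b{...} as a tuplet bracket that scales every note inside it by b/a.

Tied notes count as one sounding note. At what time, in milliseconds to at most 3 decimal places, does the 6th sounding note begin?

note 6 onset = 3b = 1343.284ms

1. 0.0ms @ 0 + 268.657ms (3/5)
2. 268.657ms @ 3/5 + 268.657ms (3/5)
3. 537.313ms @ 6/5 + 268.657ms (3/5)
4. 805.97ms @ 9/5 + 268.657ms (3/5)
5. 1074.627ms @ 12/5 + 268.657ms (3/5)
6. 1343.284ms @ 3 + 268.657ms (3/5)
7. 1611.94ms @ 18/5 + 268.657ms (3/5)
8. 1880.597ms @ 21/5 + 268.657ms (3/5)
9. 2149.254ms @ 24/5 + 268.657ms (3/5)
10. 2417.91ms @ 27/5 + 268.657ms (3/5)
11. 2686.567ms @ 6 + 268.657ms (3/5)
12. 2955.224ms @ 33/5 + 268.657ms (3/5)
13. 3223.881ms @ 36/5 + 268.657ms (3/5)
14. 3492.537ms @ 39/5 + 268.657ms (3/5)
15. 3761.194ms @ 42/5 + 268.657ms (3/5)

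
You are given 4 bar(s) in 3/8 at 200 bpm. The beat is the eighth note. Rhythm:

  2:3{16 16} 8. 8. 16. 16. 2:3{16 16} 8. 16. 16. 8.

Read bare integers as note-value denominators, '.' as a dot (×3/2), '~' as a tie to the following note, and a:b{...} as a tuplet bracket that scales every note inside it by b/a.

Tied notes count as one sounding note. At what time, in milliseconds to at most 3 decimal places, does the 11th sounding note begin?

note 11 onset = 39/4b = 2925.0ms

1. 0.0ms @ 0 + 225.0ms (3/4)
2. 225.0ms @ 3/4 + 225.0ms (3/4)
3. 450.0ms @ 3/2 + 450.0ms (3/2)
4. 900.0ms @ 3 + 450.0ms (3/2)
5. 1350.0ms @ 9/2 + 225.0ms (3/4)
6. 1575.0ms @ 21/4 + 225.0ms (3/4)
7. 1800.0ms @ 6 + 225.0ms (3/4)
8. 2025.0ms @ 27/4 + 225.0ms (3/4)
9. 2250.0ms @ 15/2 + 450.0ms (3/2)
10. 2700.0ms @ 9 + 225.0ms (3/4)
11. 2925.0ms @ 39/4 + 225.0ms (3/4)
12. 3150.0ms @ 21/2 + 450.0ms (3/2)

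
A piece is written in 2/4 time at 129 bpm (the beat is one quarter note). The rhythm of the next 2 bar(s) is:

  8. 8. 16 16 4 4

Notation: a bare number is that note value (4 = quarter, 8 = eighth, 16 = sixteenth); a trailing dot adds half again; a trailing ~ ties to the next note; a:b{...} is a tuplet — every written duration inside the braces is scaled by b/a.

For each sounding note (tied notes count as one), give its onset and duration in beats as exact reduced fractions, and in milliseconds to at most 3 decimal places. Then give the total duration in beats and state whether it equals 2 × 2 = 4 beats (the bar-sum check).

1) 0.0ms=0b +348.837ms=3/4b
2) 348.837ms=3/4b +348.837ms=3/4b
3) 697.674ms=3/2b +116.279ms=1/4b
4) 813.953ms=7/4b +116.279ms=1/4b
5) 930.233ms=2b +465.116ms=1b
6) 1395.349ms=3b +465.116ms=1b
Σ=4b of 4 (129bpm 2/4) — PASS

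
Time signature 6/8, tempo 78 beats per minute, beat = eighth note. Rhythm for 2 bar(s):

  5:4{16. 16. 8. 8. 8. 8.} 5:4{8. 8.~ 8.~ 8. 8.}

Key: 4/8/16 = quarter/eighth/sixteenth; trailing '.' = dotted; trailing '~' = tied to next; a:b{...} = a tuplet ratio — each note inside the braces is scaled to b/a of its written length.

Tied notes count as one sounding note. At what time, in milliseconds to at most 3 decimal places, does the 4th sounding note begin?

1. 0.0ms @ 0 + 461.538ms (3/5)
2. 461.538ms @ 3/5 + 461.538ms (3/5)
3. 923.077ms @ 6/5 + 923.077ms (6/5)
4. 1846.154ms @ 12/5 + 923.077ms (6/5)
5. 2769.231ms @ 18/5 + 923.077ms (6/5)
6. 3692.308ms @ 24/5 + 923.077ms (6/5)
7. 4615.385ms @ 6 + 923.077ms (6/5)
8. 5538.462ms @ 36/5 + 2769.231ms (18/5)
9. 8307.692ms @ 54/5 + 923.077ms (6/5)

note 4 onset = 12/5b = 1846.154ms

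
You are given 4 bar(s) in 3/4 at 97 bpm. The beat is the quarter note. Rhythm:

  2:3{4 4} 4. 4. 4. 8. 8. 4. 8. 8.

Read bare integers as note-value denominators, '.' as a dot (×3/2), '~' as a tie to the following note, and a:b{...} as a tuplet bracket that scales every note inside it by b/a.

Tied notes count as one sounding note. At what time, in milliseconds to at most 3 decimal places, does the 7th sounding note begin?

note 7 onset = 33/4b = 5103.093ms

1. 0.0ms @ 0 + 927.835ms (3/2)
2. 927.835ms @ 3/2 + 927.835ms (3/2)
3. 1855.67ms @ 3 + 927.835ms (3/2)
4. 2783.505ms @ 9/2 + 927.835ms (3/2)
5. 3711.34ms @ 6 + 927.835ms (3/2)
6. 4639.175ms @ 15/2 + 463.918ms (3/4)
7. 5103.093ms @ 33/4 + 463.918ms (3/4)
8. 5567.01ms @ 9 + 927.835ms (3/2)
9. 6494.845ms @ 21/2 + 463.918ms (3/4)
10. 6958.763ms @ 45/4 + 463.918ms (3/4)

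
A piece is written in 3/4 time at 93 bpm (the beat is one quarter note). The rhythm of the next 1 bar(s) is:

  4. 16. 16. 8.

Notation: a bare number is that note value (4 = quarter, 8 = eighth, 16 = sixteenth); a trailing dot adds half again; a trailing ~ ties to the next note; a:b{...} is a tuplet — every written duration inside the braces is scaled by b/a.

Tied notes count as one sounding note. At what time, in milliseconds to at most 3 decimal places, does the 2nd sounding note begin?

note 2 onset = 3/2b = 967.742ms

1. 0.0ms @ 0 + 967.742ms (3/2)
2. 967.742ms @ 3/2 + 241.935ms (3/8)
3. 1209.677ms @ 15/8 + 241.935ms (3/8)
4. 1451.613ms @ 9/4 + 483.871ms (3/4)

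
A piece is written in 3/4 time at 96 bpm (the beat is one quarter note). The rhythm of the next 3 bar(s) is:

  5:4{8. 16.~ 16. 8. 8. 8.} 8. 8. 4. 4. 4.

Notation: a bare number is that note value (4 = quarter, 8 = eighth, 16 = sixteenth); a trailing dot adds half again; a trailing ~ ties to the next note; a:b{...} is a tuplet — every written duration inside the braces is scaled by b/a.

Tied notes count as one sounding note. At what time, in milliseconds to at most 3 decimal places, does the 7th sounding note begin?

note 7 onset = 15/4b = 2343.75ms

1. 0.0ms @ 0 + 375.0ms (3/5)
2. 375.0ms @ 3/5 + 375.0ms (3/5)
3. 750.0ms @ 6/5 + 375.0ms (3/5)
4. 1125.0ms @ 9/5 + 375.0ms (3/5)
5. 1500.0ms @ 12/5 + 375.0ms (3/5)
6. 1875.0ms @ 3 + 468.75ms (3/4)
7. 2343.75ms @ 15/4 + 468.75ms (3/4)
8. 2812.5ms @ 9/2 + 937.5ms (3/2)
9. 3750.0ms @ 6 + 937.5ms (3/2)
10. 4687.5ms @ 15/2 + 937.5ms (3/2)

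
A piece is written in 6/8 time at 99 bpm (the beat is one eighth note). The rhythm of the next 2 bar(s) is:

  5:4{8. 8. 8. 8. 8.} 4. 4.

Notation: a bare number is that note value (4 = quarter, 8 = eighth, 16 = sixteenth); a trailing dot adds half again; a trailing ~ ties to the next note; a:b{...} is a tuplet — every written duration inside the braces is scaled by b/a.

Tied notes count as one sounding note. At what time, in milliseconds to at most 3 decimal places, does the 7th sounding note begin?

1. 0.0ms @ 0 + 727.273ms (6/5)
2. 727.273ms @ 6/5 + 727.273ms (6/5)
3. 1454.545ms @ 12/5 + 727.273ms (6/5)
4. 2181.818ms @ 18/5 + 727.273ms (6/5)
5. 2909.091ms @ 24/5 + 727.273ms (6/5)
6. 3636.364ms @ 6 + 1818.182ms (3)
7. 5454.545ms @ 9 + 1818.182ms (3)

note 7 onset = 9b = 5454.545ms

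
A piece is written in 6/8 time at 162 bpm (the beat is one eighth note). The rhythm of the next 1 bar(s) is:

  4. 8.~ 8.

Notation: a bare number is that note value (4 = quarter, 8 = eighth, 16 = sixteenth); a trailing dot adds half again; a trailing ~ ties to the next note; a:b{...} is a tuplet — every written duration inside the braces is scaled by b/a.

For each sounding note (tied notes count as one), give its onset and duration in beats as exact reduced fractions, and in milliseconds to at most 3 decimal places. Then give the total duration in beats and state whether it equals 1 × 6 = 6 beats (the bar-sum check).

1) 0.0ms=0b +1111.111ms=3b
2) 1111.111ms=3b +1111.111ms=3b
Σ=6b of 6 (162bpm 6/8) — PASS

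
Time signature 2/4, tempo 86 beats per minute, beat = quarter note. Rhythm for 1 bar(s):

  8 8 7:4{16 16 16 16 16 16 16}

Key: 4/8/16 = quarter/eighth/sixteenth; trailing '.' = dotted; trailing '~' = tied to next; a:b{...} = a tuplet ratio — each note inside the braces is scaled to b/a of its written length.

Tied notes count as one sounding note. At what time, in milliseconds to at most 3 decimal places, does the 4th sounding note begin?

1. 0.0ms @ 0 + 348.837ms (1/2)
2. 348.837ms @ 1/2 + 348.837ms (1/2)
3. 697.674ms @ 1 + 99.668ms (1/7)
4. 797.342ms @ 8/7 + 99.668ms (1/7)
5. 897.01ms @ 9/7 + 99.668ms (1/7)
6. 996.678ms @ 10/7 + 99.668ms (1/7)
7. 1096.346ms @ 11/7 + 99.668ms (1/7)
8. 1196.013ms @ 12/7 + 99.668ms (1/7)
9. 1295.681ms @ 13/7 + 99.668ms (1/7)

note 4 onset = 8/7b = 797.342ms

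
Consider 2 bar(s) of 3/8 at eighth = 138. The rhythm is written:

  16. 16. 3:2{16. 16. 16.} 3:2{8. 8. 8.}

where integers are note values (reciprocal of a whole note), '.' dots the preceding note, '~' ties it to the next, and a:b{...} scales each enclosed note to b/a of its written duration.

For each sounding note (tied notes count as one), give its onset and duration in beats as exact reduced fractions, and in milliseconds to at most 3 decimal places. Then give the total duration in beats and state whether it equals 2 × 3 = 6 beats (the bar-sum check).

1) 0.0ms=0b +326.087ms=3/4b
2) 326.087ms=3/4b +326.087ms=3/4b
3) 652.174ms=3/2b +217.391ms=1/2b
4) 869.565ms=2b +217.391ms=1/2b
5) 1086.957ms=5/2b +217.391ms=1/2b
6) 1304.348ms=3b +434.783ms=1b
7) 1739.13ms=4b +434.783ms=1b
8) 2173.913ms=5b +434.783ms=1b
Σ=6b of 6 (138bpm 3/8) — PASS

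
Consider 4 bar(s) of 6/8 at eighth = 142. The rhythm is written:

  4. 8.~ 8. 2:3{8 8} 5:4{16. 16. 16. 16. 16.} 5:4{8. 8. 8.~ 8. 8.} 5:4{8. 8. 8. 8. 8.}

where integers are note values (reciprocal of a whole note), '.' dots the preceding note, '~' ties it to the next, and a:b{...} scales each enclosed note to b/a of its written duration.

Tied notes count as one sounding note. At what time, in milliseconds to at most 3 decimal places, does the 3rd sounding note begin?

note 3 onset = 6b = 2535.211ms

1. 0.0ms @ 0 + 1267.606ms (3)
2. 1267.606ms @ 3 + 1267.606ms (3)
3. 2535.211ms @ 6 + 633.803ms (3/2)
4. 3169.014ms @ 15/2 + 633.803ms (3/2)
5. 3802.817ms @ 9 + 253.521ms (3/5)
6. 4056.338ms @ 48/5 + 253.521ms (3/5)
7. 4309.859ms @ 51/5 + 253.521ms (3/5)
8. 4563.38ms @ 54/5 + 253.521ms (3/5)
9. 4816.901ms @ 57/5 + 253.521ms (3/5)
10. 5070.423ms @ 12 + 507.042ms (6/5)
11. 5577.465ms @ 66/5 + 507.042ms (6/5)
12. 6084.507ms @ 72/5 + 1014.085ms (12/5)
13. 7098.592ms @ 84/5 + 507.042ms (6/5)
14. 7605.634ms @ 18 + 507.042ms (6/5)
15. 8112.676ms @ 96/5 + 507.042ms (6/5)
16. 8619.718ms @ 102/5 + 507.042ms (6/5)
17. 9126.761ms @ 108/5 + 507.042ms (6/5)
18. 9633.803ms @ 114/5 + 507.042ms (6/5)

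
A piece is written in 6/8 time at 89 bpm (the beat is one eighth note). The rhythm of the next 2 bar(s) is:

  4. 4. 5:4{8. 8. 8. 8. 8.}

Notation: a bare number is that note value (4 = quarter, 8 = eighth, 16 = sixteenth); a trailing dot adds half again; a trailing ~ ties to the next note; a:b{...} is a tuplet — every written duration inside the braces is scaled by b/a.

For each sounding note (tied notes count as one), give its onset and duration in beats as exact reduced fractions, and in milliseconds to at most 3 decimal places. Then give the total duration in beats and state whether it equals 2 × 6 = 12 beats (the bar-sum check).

1) 0.0ms=0b +2022.472ms=3b
2) 2022.472ms=3b +2022.472ms=3b
3) 4044.944ms=6b +808.989ms=6/5b
4) 4853.933ms=36/5b +808.989ms=6/5b
5) 5662.921ms=42/5b +808.989ms=6/5b
6) 6471.91ms=48/5b +808.989ms=6/5b
7) 7280.899ms=54/5b +808.989ms=6/5b
Σ=12b of 12 (89bpm 6/8) — PASS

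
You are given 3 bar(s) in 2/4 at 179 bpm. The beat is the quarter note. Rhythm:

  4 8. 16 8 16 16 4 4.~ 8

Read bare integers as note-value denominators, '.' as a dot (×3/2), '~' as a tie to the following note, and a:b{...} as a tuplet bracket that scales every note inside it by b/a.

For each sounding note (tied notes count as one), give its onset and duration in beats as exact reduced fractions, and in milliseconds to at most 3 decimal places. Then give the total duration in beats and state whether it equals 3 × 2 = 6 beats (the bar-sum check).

1) 0.0ms=0b +335.196ms=1b
2) 335.196ms=1b +251.397ms=3/4b
3) 586.592ms=7/4b +83.799ms=1/4b
4) 670.391ms=2b +167.598ms=1/2b
5) 837.989ms=5/2b +83.799ms=1/4b
6) 921.788ms=11/4b +83.799ms=1/4b
7) 1005.587ms=3b +335.196ms=1b
8) 1340.782ms=4b +670.391ms=2b
Σ=6b of 6 (179bpm 2/4) — PASS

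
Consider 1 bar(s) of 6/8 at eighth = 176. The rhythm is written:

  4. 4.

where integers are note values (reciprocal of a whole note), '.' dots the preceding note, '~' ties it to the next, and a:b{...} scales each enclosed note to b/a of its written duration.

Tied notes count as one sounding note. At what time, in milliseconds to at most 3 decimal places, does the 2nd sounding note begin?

1. 0.0ms @ 0 + 1022.727ms (3)
2. 1022.727ms @ 3 + 1022.727ms (3)

note 2 onset = 3b = 1022.727ms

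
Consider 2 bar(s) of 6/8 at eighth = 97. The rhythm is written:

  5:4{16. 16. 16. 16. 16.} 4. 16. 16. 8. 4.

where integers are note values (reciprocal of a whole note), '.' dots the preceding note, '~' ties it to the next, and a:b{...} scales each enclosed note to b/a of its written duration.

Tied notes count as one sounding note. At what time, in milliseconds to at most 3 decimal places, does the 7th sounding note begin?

note 7 onset = 6b = 3711.34ms

1. 0.0ms @ 0 + 371.134ms (3/5)
2. 371.134ms @ 3/5 + 371.134ms (3/5)
3. 742.268ms @ 6/5 + 371.134ms (3/5)
4. 1113.402ms @ 9/5 + 371.134ms (3/5)
5. 1484.536ms @ 12/5 + 371.134ms (3/5)
6. 1855.67ms @ 3 + 1855.67ms (3)
7. 3711.34ms @ 6 + 463.918ms (3/4)
8. 4175.258ms @ 27/4 + 463.918ms (3/4)
9. 4639.175ms @ 15/2 + 927.835ms (3/2)
10. 5567.01ms @ 9 + 1855.67ms (3)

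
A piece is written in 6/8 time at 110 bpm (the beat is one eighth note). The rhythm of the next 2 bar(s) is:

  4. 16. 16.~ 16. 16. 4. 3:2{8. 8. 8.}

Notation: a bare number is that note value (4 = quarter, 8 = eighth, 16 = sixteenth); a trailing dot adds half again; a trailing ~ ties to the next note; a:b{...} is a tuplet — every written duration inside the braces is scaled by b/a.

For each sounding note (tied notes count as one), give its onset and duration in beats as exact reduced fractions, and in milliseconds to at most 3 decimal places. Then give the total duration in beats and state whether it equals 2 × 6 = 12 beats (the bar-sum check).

1) 0.0ms=0b +1636.364ms=3b
2) 1636.364ms=3b +409.091ms=3/4b
3) 2045.455ms=15/4b +818.182ms=3/2b
4) 2863.636ms=21/4b +409.091ms=3/4b
5) 3272.727ms=6b +1636.364ms=3b
6) 4909.091ms=9b +545.455ms=1b
7) 5454.545ms=10b +545.455ms=1b
8) 6000.0ms=11b +545.455ms=1b
Σ=12b of 12 (110bpm 6/8) — PASS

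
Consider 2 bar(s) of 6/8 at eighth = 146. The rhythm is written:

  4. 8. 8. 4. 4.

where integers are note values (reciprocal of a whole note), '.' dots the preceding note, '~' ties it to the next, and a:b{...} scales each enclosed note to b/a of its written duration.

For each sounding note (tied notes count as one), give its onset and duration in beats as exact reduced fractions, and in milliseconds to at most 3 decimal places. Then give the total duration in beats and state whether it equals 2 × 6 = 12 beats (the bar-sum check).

1) 0.0ms=0b +1232.877ms=3b
2) 1232.877ms=3b +616.438ms=3/2b
3) 1849.315ms=9/2b +616.438ms=3/2b
4) 2465.753ms=6b +1232.877ms=3b
5) 3698.63ms=9b +1232.877ms=3b
Σ=12b of 12 (146bpm 6/8) — PASS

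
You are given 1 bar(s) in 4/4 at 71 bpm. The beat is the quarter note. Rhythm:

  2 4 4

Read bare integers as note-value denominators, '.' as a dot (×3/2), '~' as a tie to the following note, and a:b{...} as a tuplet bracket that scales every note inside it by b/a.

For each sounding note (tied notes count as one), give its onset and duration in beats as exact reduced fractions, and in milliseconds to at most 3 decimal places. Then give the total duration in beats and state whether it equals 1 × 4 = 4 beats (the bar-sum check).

1) 0.0ms=0b +1690.141ms=2b
2) 1690.141ms=2b +845.07ms=1b
3) 2535.211ms=3b +845.07ms=1b
Σ=4b of 4 (71bpm 4/4) — PASS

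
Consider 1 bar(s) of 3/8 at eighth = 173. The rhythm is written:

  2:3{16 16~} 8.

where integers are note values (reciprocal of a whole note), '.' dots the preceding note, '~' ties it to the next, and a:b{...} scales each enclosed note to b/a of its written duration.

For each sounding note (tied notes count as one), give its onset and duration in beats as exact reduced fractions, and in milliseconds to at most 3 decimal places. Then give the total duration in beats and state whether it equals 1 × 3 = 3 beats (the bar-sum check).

1) 0.0ms=0b +260.116ms=3/4b
2) 260.116ms=3/4b +780.347ms=9/4b
Σ=3b of 3 (173bpm 3/8) — PASS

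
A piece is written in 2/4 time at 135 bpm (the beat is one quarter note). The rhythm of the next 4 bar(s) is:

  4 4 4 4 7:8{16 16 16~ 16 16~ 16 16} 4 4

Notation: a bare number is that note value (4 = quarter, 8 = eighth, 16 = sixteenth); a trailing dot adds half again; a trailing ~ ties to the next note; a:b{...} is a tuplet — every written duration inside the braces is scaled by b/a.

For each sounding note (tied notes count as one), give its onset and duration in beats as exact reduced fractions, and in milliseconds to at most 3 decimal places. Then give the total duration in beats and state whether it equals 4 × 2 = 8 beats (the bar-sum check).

1) 0.0ms=0b +444.444ms=1b
2) 444.444ms=1b +444.444ms=1b
3) 888.889ms=2b +444.444ms=1b
4) 1333.333ms=3b +444.444ms=1b
5) 1777.778ms=4b +126.984ms=2/7b
6) 1904.762ms=30/7b +126.984ms=2/7b
7) 2031.746ms=32/7b +253.968ms=4/7b
8) 2285.714ms=36/7b +253.968ms=4/7b
9) 2539.683ms=40/7b +126.984ms=2/7b
10) 2666.667ms=6b +444.444ms=1b
11) 3111.111ms=7b +444.444ms=1b
Σ=8b of 8 (135bpm 2/4) — PASS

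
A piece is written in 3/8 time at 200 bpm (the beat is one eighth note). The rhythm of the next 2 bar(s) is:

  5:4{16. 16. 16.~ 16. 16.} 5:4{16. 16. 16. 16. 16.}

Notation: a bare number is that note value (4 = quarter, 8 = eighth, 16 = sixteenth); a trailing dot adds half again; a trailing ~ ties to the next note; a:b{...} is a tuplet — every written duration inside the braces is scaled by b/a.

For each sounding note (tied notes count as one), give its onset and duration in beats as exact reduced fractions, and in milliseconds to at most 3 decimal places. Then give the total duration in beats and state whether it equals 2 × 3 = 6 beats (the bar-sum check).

1) 0.0ms=0b +180.0ms=3/5b
2) 180.0ms=3/5b +180.0ms=3/5b
3) 360.0ms=6/5b +360.0ms=6/5b
4) 720.0ms=12/5b +180.0ms=3/5b
5) 900.0ms=3b +180.0ms=3/5b
6) 1080.0ms=18/5b +180.0ms=3/5b
7) 1260.0ms=21/5b +180.0ms=3/5b
8) 1440.0ms=24/5b +180.0ms=3/5b
9) 1620.0ms=27/5b +180.0ms=3/5b
Σ=6b of 6 (200bpm 3/8) — PASS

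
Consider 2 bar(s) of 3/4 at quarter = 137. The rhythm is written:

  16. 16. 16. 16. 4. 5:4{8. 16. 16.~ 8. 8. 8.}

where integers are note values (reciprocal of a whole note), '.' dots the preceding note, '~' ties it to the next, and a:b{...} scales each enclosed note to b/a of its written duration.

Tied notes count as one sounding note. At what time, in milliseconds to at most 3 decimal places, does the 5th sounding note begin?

1. 0.0ms @ 0 + 164.234ms (3/8)
2. 164.234ms @ 3/8 + 164.234ms (3/8)
3. 328.467ms @ 3/4 + 164.234ms (3/8)
4. 492.701ms @ 9/8 + 164.234ms (3/8)
5. 656.934ms @ 3/2 + 656.934ms (3/2)
6. 1313.869ms @ 3 + 262.774ms (3/5)
7. 1576.642ms @ 18/5 + 131.387ms (3/10)
8. 1708.029ms @ 39/10 + 394.161ms (9/10)
9. 2102.19ms @ 24/5 + 262.774ms (3/5)
10. 2364.964ms @ 27/5 + 262.774ms (3/5)

note 5 onset = 3/2b = 656.934ms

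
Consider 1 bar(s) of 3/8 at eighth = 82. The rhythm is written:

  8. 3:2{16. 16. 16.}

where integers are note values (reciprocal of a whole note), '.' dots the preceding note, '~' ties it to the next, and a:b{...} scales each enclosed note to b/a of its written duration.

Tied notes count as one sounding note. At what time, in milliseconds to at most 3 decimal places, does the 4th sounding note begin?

note 4 onset = 5/2b = 1829.268ms

1. 0.0ms @ 0 + 1097.561ms (3/2)
2. 1097.561ms @ 3/2 + 365.854ms (1/2)
3. 1463.415ms @ 2 + 365.854ms (1/2)
4. 1829.268ms @ 5/2 + 365.854ms (1/2)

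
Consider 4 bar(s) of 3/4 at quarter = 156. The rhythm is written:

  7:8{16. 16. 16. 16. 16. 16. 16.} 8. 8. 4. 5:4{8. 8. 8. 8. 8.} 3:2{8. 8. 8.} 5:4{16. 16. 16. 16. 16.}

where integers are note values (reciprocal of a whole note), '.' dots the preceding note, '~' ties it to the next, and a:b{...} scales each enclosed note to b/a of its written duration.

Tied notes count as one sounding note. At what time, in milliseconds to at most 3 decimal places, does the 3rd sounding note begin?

1. 0.0ms @ 0 + 164.835ms (3/7)
2. 164.835ms @ 3/7 + 164.835ms (3/7)
3. 329.67ms @ 6/7 + 164.835ms (3/7)
4. 494.505ms @ 9/7 + 164.835ms (3/7)
5. 659.341ms @ 12/7 + 164.835ms (3/7)
6. 824.176ms @ 15/7 + 164.835ms (3/7)
7. 989.011ms @ 18/7 + 164.835ms (3/7)
8. 1153.846ms @ 3 + 288.462ms (3/4)
9. 1442.308ms @ 15/4 + 288.462ms (3/4)
10. 1730.769ms @ 9/2 + 576.923ms (3/2)
11. 2307.692ms @ 6 + 230.769ms (3/5)
12. 2538.462ms @ 33/5 + 230.769ms (3/5)
13. 2769.231ms @ 36/5 + 230.769ms (3/5)
14. 3000.0ms @ 39/5 + 230.769ms (3/5)
15. 3230.769ms @ 42/5 + 230.769ms (3/5)
16. 3461.538ms @ 9 + 192.308ms (1/2)
17. 3653.846ms @ 19/2 + 192.308ms (1/2)
18. 3846.154ms @ 10 + 192.308ms (1/2)
19. 4038.462ms @ 21/2 + 115.385ms (3/10)
20. 4153.846ms @ 54/5 + 115.385ms (3/10)
21. 4269.231ms @ 111/10 + 115.385ms (3/10)
22. 4384.615ms @ 57/5 + 115.385ms (3/10)
23. 4500.0ms @ 117/10 + 115.385ms (3/10)

note 3 onset = 6/7b = 329.67ms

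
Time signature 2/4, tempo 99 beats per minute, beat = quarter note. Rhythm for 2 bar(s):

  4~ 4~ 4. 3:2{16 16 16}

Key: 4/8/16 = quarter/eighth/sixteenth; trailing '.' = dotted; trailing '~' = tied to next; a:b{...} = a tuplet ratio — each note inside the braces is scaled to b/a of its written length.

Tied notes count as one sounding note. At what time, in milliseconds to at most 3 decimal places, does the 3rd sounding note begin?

1. 0.0ms @ 0 + 2121.212ms (7/2)
2. 2121.212ms @ 7/2 + 101.01ms (1/6)
3. 2222.222ms @ 11/3 + 101.01ms (1/6)
4. 2323.232ms @ 23/6 + 101.01ms (1/6)

note 3 onset = 11/3b = 2222.222ms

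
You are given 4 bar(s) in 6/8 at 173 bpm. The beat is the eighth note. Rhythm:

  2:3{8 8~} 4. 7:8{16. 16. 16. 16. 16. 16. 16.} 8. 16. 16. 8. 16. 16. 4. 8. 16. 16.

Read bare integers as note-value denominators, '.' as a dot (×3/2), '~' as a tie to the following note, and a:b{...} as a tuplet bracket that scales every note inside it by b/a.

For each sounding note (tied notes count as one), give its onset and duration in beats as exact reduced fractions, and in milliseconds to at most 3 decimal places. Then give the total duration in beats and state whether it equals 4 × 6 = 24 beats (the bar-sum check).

1) 0.0ms=0b +520.231ms=3/2b
2) 520.231ms=3/2b +1560.694ms=9/2b
3) 2080.925ms=6b +297.275ms=6/7b
4) 2378.2ms=48/7b +297.275ms=6/7b
5) 2675.475ms=54/7b +297.275ms=6/7b
6) 2972.75ms=60/7b +297.275ms=6/7b
7) 3270.025ms=66/7b +297.275ms=6/7b
8) 3567.3ms=72/7b +297.275ms=6/7b
9) 3864.575ms=78/7b +297.275ms=6/7b
10) 4161.85ms=12b +520.231ms=3/2b
11) 4682.081ms=27/2b +260.116ms=3/4b
12) 4942.197ms=57/4b +260.116ms=3/4b
13) 5202.312ms=15b +520.231ms=3/2b
14) 5722.543ms=33/2b +260.116ms=3/4b
15) 5982.659ms=69/4b +260.116ms=3/4b
16) 6242.775ms=18b +1040.462ms=3b
17) 7283.237ms=21b +520.231ms=3/2b
18) 7803.468ms=45/2b +260.116ms=3/4b
19) 8063.584ms=93/4b +260.116ms=3/4b
Σ=24b of 24 (173bpm 6/8) — PASS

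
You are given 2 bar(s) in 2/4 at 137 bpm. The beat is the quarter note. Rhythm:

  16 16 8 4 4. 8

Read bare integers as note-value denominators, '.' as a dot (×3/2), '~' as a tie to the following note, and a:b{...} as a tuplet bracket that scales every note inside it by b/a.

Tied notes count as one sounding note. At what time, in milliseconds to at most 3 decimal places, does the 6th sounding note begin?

1. 0.0ms @ 0 + 109.489ms (1/4)
2. 109.489ms @ 1/4 + 109.489ms (1/4)
3. 218.978ms @ 1/2 + 218.978ms (1/2)
4. 437.956ms @ 1 + 437.956ms (1)
5. 875.912ms @ 2 + 656.934ms (3/2)
6. 1532.847ms @ 7/2 + 218.978ms (1/2)

note 6 onset = 7/2b = 1532.847ms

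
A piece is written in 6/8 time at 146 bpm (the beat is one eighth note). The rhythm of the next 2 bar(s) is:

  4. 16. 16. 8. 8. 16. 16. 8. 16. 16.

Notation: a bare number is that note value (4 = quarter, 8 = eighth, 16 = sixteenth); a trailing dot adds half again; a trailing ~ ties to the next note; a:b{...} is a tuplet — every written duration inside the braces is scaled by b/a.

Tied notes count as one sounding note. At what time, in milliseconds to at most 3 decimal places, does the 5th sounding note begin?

1. 0.0ms @ 0 + 1232.877ms (3)
2. 1232.877ms @ 3 + 308.219ms (3/4)
3. 1541.096ms @ 15/4 + 308.219ms (3/4)
4. 1849.315ms @ 9/2 + 616.438ms (3/2)
5. 2465.753ms @ 6 + 616.438ms (3/2)
6. 3082.192ms @ 15/2 + 308.219ms (3/4)
7. 3390.411ms @ 33/4 + 308.219ms (3/4)
8. 3698.63ms @ 9 + 616.438ms (3/2)
9. 4315.068ms @ 21/2 + 308.219ms (3/4)
10. 4623.288ms @ 45/4 + 308.219ms (3/4)

note 5 onset = 6b = 2465.753ms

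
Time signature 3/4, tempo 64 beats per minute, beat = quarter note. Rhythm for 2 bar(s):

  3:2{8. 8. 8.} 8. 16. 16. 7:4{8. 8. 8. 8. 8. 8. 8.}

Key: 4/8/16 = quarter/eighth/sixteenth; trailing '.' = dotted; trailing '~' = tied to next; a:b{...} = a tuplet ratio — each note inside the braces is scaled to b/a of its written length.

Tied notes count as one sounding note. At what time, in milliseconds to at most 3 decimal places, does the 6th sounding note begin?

1. 0.0ms @ 0 + 468.75ms (1/2)
2. 468.75ms @ 1/2 + 468.75ms (1/2)
3. 937.5ms @ 1 + 468.75ms (1/2)
4. 1406.25ms @ 3/2 + 703.125ms (3/4)
5. 2109.375ms @ 9/4 + 351.562ms (3/8)
6. 2460.938ms @ 21/8 + 351.562ms (3/8)
7. 2812.5ms @ 3 + 401.786ms (3/7)
8. 3214.286ms @ 24/7 + 401.786ms (3/7)
9. 3616.071ms @ 27/7 + 401.786ms (3/7)
10. 4017.857ms @ 30/7 + 401.786ms (3/7)
11. 4419.643ms @ 33/7 + 401.786ms (3/7)
12. 4821.429ms @ 36/7 + 401.786ms (3/7)
13. 5223.214ms @ 39/7 + 401.786ms (3/7)

note 6 onset = 21/8b = 2460.938ms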